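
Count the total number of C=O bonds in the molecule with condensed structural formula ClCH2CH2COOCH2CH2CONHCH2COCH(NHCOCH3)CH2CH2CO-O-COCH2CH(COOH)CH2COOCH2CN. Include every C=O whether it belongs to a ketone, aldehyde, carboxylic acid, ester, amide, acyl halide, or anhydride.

CH2COOCH2: ester, 1 C=O (running total 1).
CH2CONHCH2: amide, 1 C=O (running total 2).
CO: ketone, 1 C=O (running total 3).
CH(NHCOCH3): amide, 1 C=O (running total 4).
CH2CO-O-COCH2: anhydride, 2 C=O (running total 6).
CH(COOH): carboxylic acid, 1 C=O (running total 7).
CH2COOCH2: ester, 1 C=O (running total 8).

8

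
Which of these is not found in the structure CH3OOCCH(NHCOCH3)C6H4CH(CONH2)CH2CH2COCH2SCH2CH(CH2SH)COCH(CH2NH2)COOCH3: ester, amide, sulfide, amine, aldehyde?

amide: present (CH(NHCOCH3) — pendant –NHC(=O)CH3: N bonded to a carbonyl → amide (not amine)).
ester: present (CH3OOC — CH3O–C(=O)–: carbonyl C bonded to C and to –OCH3 → ester (not ketone + ether)).
sulfide: present (CH2SCH2 — C–S–C linkage → sulfide (thioether)).
amine: present (CH(CH2NH2) — pendant –CH2NH2: N on sp³ C, no adjacent C=O → amine).
aldehyde: absent. In CO, the carbonyl carbon is bonded to two carbons, so it is a ketone, not an aldehyde.

aldehyde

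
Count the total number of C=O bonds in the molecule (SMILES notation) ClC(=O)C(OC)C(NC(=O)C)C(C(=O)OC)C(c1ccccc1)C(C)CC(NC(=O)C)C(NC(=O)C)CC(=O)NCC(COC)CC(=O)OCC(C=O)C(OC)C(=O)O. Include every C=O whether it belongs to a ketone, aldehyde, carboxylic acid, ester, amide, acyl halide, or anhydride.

9

ClCO: acyl halide, 1 C=O (running total 1).
CH(NHCOCH3): amide, 1 C=O (running total 2).
CH(COOCH3): ester, 1 C=O (running total 3).
CH(NHCOCH3): amide, 1 C=O (running total 4).
CH(NHCOCH3): amide, 1 C=O (running total 5).
CH2CONHCH2: amide, 1 C=O (running total 6).
CH2COOCH2: ester, 1 C=O (running total 7).
CH(CHO): aldehyde, 1 C=O (running total 8).
COOH: carboxylic acid, 1 C=O (running total 9).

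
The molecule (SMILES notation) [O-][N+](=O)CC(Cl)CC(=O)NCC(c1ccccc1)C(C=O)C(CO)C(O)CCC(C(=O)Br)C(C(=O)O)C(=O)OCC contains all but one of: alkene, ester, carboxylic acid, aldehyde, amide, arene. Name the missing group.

arene: present (CH(C6H5) — pendant –C6H5: benzene ring → arene).
amide: present (CH2CONHCH2 — –C(=O)–N– linkage → amide (the N is not an amine)).
ester: present (COOCH2CH3 — –C(=O)OCH2CH3: carbonyl C bonded to C and to –OEt → ester).
aldehyde: present (CH(CHO) — pendant –CHO: carbonyl C bonded to C and H → aldehyde).
carboxylic acid: present (CH(COOH) — pendant –COOH: carbonyl C bonded to C and –OH → carboxylic acid).
alkene: absent. In CH(C6H5), the C=C units are part of an aromatic ring, which is an arene, not an isolated alkene.

alkene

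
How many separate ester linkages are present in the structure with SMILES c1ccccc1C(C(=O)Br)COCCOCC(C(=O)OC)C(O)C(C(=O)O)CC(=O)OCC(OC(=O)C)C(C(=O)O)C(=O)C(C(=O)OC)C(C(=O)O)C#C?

Reading the structure from left to right:
  C6H5: C6H5– phenyl ring → arene.
  CH(COBr): pendant –C(=O)X: carbonyl C bonded to C and halogen → acyl halide.
  CH2OCH2: C–O–C with sp³ carbons on both sides and no adjacent C=O → ether.
  CH2OCH2: C–O–C with sp³ carbons on both sides and no adjacent C=O → ether.
  CH(COOCH3): pendant –COOCH3: carbonyl C bonded to C and –OCH3 → ester.
  CH(OH): –OH on an sp³ carbon → alcohol (secondary).
  CH(COOH): pendant –COOH: carbonyl C bonded to C and –OH → carboxylic acid.
  CH2COOCH2: –C(=O)–O–C with C on the carbonyl side → ester.
  CH(OCOCH3): pendant –OC(=O)CH3: an acyloxy group → ester.
  CH(COOH): pendant –COOH: carbonyl C bonded to C and –OH → carboxylic acid.
  CO: –C(=O)– with carbon on both sides → ketone.
  CH(COOCH3): pendant –COOCH3: carbonyl C bonded to C and –OCH3 → ester.
  CH(COOH): pendant –COOH: carbonyl C bonded to C and –OH → carboxylic acid.
  C≡CH: C≡C triple bond → alkyne.
Ester appears at: CH(COOCH3), CH2COOCH2, CH(OCOCH3), CH(COOCH3) → 4.

4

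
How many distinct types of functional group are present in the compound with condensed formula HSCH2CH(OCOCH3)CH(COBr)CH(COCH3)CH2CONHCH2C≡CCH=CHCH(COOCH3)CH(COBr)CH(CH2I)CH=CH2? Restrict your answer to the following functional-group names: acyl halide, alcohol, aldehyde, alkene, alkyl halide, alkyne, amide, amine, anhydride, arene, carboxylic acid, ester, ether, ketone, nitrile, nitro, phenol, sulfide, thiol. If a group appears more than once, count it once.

–SH on an sp³ carbon → thiol.
pendant –OC(=O)CH3: an acyloxy group → ester.
pendant –C(=O)X: carbonyl C bonded to C and halogen → acyl halide.
pendant –COCH3: carbonyl C bonded to two carbons → ketone.
–C(=O)–N– linkage → amide (the N is not an amine).
C≡C triple bond → alkyne.
C=C double bond → alkene.
pendant –COOCH3: carbonyl C bonded to C and –OCH3 → ester.
pendant –C(=O)X: carbonyl C bonded to C and halogen → acyl halide.
pendant –CH2X: halogen on sp³ carbon → alkyl halide.
C=C double bond → alkene.
Distinct types present: acyl halide, alkene, alkyl halide, alkyne, amide, ester, ketone, thiol.

8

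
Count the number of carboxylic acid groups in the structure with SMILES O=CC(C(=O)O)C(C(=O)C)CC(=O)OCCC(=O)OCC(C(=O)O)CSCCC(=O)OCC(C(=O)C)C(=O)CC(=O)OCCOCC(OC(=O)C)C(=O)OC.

Reading the structure from left to right:
  OHC: terminal –CHO: carbonyl C bonded to H and C → aldehyde.
  CH(COOH): pendant –COOH: carbonyl C bonded to C and –OH → carboxylic acid.
  CH(COCH3): pendant –COCH3: carbonyl C bonded to two carbons → ketone.
  CH2COOCH2: –C(=O)–O–C with C on the carbonyl side → ester.
  CH2COOCH2: –C(=O)–O–C with C on the carbonyl side → ester.
  CH(COOH): pendant –COOH: carbonyl C bonded to C and –OH → carboxylic acid.
  CH2SCH2: C–S–C linkage → sulfide (thioether).
  CH2COOCH2: –C(=O)–O–C with C on the carbonyl side → ester.
  CH(COCH3): pendant –COCH3: carbonyl C bonded to two carbons → ketone.
  CO: –C(=O)– with carbon on both sides → ketone.
  CH2COOCH2: –C(=O)–O–C with C on the carbonyl side → ester.
  CH2OCH2: C–O–C with sp³ carbons on both sides and no adjacent C=O → ether.
  CH(OCOCH3): pendant –OC(=O)CH3: an acyloxy group → ester.
  COOCH3: –C(=O)OCH3: carbonyl C bonded to C and to –OCH3 → ester (not ketone + ether).
Carboxylic acid appears at: CH(COOH), CH(COOH) → 2.

2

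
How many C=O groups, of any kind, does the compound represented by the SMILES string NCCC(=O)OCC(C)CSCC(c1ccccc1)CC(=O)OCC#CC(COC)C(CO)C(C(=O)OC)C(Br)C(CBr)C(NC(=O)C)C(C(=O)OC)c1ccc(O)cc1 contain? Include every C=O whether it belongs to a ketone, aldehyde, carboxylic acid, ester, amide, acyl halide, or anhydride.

CH2COOCH2: ester, 1 C=O (running total 1).
CH2COOCH2: ester, 1 C=O (running total 2).
CH(COOCH3): ester, 1 C=O (running total 3).
CH(NHCOCH3): amide, 1 C=O (running total 4).
CH(COOCH3): ester, 1 C=O (running total 5).

5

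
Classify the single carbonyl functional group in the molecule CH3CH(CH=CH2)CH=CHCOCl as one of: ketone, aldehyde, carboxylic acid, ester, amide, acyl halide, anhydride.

The carbonyl is in the COCl segment: –C(=O)Cl: carbonyl C bonded to C and to a halogen → acyl halide (not alkyl halide).

acyl halide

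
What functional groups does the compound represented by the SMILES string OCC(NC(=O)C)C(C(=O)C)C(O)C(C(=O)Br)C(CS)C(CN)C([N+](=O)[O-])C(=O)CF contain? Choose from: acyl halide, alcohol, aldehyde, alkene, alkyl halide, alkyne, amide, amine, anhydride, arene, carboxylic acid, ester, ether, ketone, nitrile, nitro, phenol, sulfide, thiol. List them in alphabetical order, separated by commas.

acyl halide, alcohol, alkyl halide, amide, amine, ketone, nitro, thiol

Working along the chain:
  HOCH2: HO– on an sp³ carbon → alcohol.
  CH(NHCOCH3): pendant –NHC(=O)CH3: N bonded to a carbonyl → amide (not amine).
  CH(COCH3): pendant –COCH3: carbonyl C bonded to two carbons → ketone.
  CH(OH): –OH on an sp³ carbon → alcohol (secondary).
  CH(COBr): pendant –C(=O)X: carbonyl C bonded to C and halogen → acyl halide.
  CH(CH2SH): pendant –CH2SH → thiol.
  CH(CH2NH2): pendant –CH2NH2: N on sp³ C, no adjacent C=O → amine.
  CH(NO2): –NO2 on an sp³ carbon → nitro (the N=O is not a carbonyl).
  CO: –C(=O)– with carbon on both sides → ketone.
  CH2F: halogen on an sp³ carbon → alkyl halide.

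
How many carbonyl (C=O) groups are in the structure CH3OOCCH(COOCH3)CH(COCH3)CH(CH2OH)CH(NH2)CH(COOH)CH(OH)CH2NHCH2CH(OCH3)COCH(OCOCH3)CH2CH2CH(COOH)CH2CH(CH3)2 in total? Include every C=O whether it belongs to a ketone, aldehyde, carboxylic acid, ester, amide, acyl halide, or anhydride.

7

CH3OOC: ester, 1 C=O (running total 1).
CH(COOCH3): ester, 1 C=O (running total 2).
CH(COCH3): ketone, 1 C=O (running total 3).
CH(COOH): carboxylic acid, 1 C=O (running total 4).
CO: ketone, 1 C=O (running total 5).
CH(OCOCH3): ester, 1 C=O (running total 6).
CH(COOH): carboxylic acid, 1 C=O (running total 7).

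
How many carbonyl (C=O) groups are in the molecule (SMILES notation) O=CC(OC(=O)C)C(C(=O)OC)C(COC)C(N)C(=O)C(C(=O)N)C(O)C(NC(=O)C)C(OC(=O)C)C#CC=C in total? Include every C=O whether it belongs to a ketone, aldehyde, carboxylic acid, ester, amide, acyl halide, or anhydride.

7

OHC: aldehyde, 1 C=O (running total 1).
CH(OCOCH3): ester, 1 C=O (running total 2).
CH(COOCH3): ester, 1 C=O (running total 3).
CO: ketone, 1 C=O (running total 4).
CH(CONH2): amide, 1 C=O (running total 5).
CH(NHCOCH3): amide, 1 C=O (running total 6).
CH(OCOCH3): ester, 1 C=O (running total 7).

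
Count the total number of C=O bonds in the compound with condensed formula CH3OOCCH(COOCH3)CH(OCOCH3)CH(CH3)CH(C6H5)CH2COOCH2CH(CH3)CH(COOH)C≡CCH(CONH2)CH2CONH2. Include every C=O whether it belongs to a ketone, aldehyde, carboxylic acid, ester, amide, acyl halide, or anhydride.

7

CH3OOC: ester, 1 C=O (running total 1).
CH(COOCH3): ester, 1 C=O (running total 2).
CH(OCOCH3): ester, 1 C=O (running total 3).
CH2COOCH2: ester, 1 C=O (running total 4).
CH(COOH): carboxylic acid, 1 C=O (running total 5).
CH(CONH2): amide, 1 C=O (running total 6).
CONH2: amide, 1 C=O (running total 7).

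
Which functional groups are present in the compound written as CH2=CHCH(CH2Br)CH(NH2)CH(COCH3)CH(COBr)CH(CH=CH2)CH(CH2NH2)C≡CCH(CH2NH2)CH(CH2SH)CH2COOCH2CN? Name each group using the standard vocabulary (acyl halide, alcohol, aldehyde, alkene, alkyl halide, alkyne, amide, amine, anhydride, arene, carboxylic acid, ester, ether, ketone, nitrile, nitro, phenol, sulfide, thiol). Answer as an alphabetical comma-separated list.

acyl halide, alkene, alkyl halide, alkyne, amine, ester, ketone, nitrile, thiol

Working along the chain:
  CH2=CH: C=C double bond → alkene.
  CH(CH2Br): pendant –CH2X: halogen on sp³ carbon → alkyl halide.
  CH(NH2): –NH2 on an sp³ carbon with no adjacent C=O → amine.
  CH(COCH3): pendant –COCH3: carbonyl C bonded to two carbons → ketone.
  CH(COBr): pendant –C(=O)X: carbonyl C bonded to C and halogen → acyl halide.
  CH(CH=CH2): pendant –CH=CH2: C=C double bond → alkene.
  CH(CH2NH2): pendant –CH2NH2: N on sp³ C, no adjacent C=O → amine.
  C≡C: C≡C triple bond → alkyne.
  CH(CH2NH2): pendant –CH2NH2: N on sp³ C, no adjacent C=O → amine.
  CH(CH2SH): pendant –CH2SH → thiol.
  CH2COOCH2: –C(=O)–O–C with C on the carbonyl side → ester.
  CN: –C≡N: carbon triple-bonded to nitrogen → nitrile.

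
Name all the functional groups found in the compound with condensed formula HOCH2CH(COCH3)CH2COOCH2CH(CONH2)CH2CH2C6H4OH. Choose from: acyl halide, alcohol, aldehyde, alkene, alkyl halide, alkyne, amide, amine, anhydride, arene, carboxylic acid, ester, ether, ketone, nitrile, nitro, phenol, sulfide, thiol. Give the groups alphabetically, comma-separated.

alcohol, amide, arene, ester, ketone, phenol

HO– on an sp³ carbon → alcohol.
pendant –COCH3: carbonyl C bonded to two carbons → ketone.
–C(=O)–O–C with C on the carbonyl side → ester.
pendant –CONH2: carbonyl C bonded to C and N → amide.
–OH attached directly to an aromatic ring → phenol (not alcohol); the ring itself is an arene.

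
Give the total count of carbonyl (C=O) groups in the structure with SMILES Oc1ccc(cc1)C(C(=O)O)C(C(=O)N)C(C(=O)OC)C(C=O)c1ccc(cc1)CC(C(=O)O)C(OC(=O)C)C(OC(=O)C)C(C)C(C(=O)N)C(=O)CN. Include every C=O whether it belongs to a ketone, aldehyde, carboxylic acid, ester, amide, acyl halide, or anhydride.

CH(COOH): carboxylic acid, 1 C=O (running total 1).
CH(CONH2): amide, 1 C=O (running total 2).
CH(COOCH3): ester, 1 C=O (running total 3).
CH(CHO): aldehyde, 1 C=O (running total 4).
CH(COOH): carboxylic acid, 1 C=O (running total 5).
CH(OCOCH3): ester, 1 C=O (running total 6).
CH(OCOCH3): ester, 1 C=O (running total 7).
CH(CONH2): amide, 1 C=O (running total 8).
CO: ketone, 1 C=O (running total 9).

9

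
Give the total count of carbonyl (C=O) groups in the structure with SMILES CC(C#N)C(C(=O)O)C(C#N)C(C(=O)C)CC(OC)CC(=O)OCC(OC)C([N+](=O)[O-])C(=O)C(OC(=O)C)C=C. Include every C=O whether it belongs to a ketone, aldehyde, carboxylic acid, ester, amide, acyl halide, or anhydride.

CH(COOH): carboxylic acid, 1 C=O (running total 1).
CH(COCH3): ketone, 1 C=O (running total 2).
CH2COOCH2: ester, 1 C=O (running total 3).
CO: ketone, 1 C=O (running total 4).
CH(OCOCH3): ester, 1 C=O (running total 5).

5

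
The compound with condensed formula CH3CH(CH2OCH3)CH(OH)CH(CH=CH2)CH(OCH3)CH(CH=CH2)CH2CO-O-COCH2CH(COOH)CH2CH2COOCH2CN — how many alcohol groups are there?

1

pendant –CH2OCH3: C–O–C linkage → ether.
–OH on an sp³ carbon → alcohol (secondary).
pendant –CH=CH2: C=C double bond → alkene.
pendant –OCH3: C–O–C with sp³ C, no adjacent C=O → ether.
pendant –CH=CH2: C=C double bond → alkene.
two acyl groups sharing one oxygen, –C(=O)–O–C(=O)– → anhydride.
pendant –COOH: carbonyl C bonded to C and –OH → carboxylic acid.
–C(=O)–O–C with C on the carbonyl side → ester.
–C≡N: carbon triple-bonded to nitrogen → nitrile.
Alcohol appears at: CH(OH) → 1.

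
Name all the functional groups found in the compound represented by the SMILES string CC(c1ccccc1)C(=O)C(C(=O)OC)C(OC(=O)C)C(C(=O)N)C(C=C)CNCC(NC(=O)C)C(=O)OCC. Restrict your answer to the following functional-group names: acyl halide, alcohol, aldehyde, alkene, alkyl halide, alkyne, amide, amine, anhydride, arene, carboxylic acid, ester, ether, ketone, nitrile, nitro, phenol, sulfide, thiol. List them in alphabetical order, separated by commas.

alkene, amide, amine, arene, ester, ketone

Reading the structure from left to right:
  CH(C6H5): pendant –C6H5: benzene ring → arene.
  CO: –C(=O)– with carbon on both sides → ketone.
  CH(COOCH3): pendant –COOCH3: carbonyl C bonded to C and –OCH3 → ester.
  CH(OCOCH3): pendant –OC(=O)CH3: an acyloxy group → ester.
  CH(CONH2): pendant –CONH2: carbonyl C bonded to C and N → amide.
  CH(CH=CH2): pendant –CH=CH2: C=C double bond → alkene.
  CH2NHCH2: C–N–C with sp³ carbons and no adjacent C=O → amine (secondary).
  CH(NHCOCH3): pendant –NHC(=O)CH3: N bonded to a carbonyl → amide (not amine).
  COOCH2CH3: –C(=O)OCH2CH3: carbonyl C bonded to C and to –OEt → ester.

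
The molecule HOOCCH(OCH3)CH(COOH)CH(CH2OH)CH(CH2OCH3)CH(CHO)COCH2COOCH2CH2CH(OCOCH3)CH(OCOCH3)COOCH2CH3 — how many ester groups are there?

4

–COOH: carbonyl C bonded to –OH and C → carboxylic acid (the –OH is not a separate alcohol).
pendant –OCH3: C–O–C with sp³ C, no adjacent C=O → ether.
pendant –COOH: carbonyl C bonded to C and –OH → carboxylic acid.
pendant –CH2OH on an sp³ backbone C → alcohol.
pendant –CH2OCH3: C–O–C linkage → ether.
pendant –CHO: carbonyl C bonded to C and H → aldehyde.
–C(=O)– with carbon on both sides → ketone.
–C(=O)–O–C with C on the carbonyl side → ester.
pendant –OC(=O)CH3: an acyloxy group → ester.
pendant –OC(=O)CH3: an acyloxy group → ester.
–C(=O)OCH2CH3: carbonyl C bonded to C and to –OEt → ester.
Ester appears at: CH2COOCH2, CH(OCOCH3), CH(OCOCH3), COOCH2CH3 → 4.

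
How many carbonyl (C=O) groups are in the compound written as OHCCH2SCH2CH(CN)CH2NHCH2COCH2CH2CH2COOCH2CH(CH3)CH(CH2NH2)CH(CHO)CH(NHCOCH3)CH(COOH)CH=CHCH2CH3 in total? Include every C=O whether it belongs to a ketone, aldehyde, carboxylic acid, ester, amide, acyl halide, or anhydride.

6

OHC: aldehyde, 1 C=O (running total 1).
CO: ketone, 1 C=O (running total 2).
CH2COOCH2: ester, 1 C=O (running total 3).
CH(CHO): aldehyde, 1 C=O (running total 4).
CH(NHCOCH3): amide, 1 C=O (running total 5).
CH(COOH): carboxylic acid, 1 C=O (running total 6).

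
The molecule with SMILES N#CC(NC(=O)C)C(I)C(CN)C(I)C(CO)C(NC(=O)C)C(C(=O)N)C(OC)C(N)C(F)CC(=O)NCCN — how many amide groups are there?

4

Reading the structure from left to right:
  N≡C: N≡C–: carbon triple-bonded to nitrogen → nitrile.
  CH(NHCOCH3): pendant –NHC(=O)CH3: N bonded to a carbonyl → amide (not amine).
  CH(I): halogen on an sp³ carbon → alkyl halide.
  CH(CH2NH2): pendant –CH2NH2: N on sp³ C, no adjacent C=O → amine.
  CH(I): halogen on an sp³ carbon → alkyl halide.
  CH(CH2OH): pendant –CH2OH on an sp³ backbone C → alcohol.
  CH(NHCOCH3): pendant –NHC(=O)CH3: N bonded to a carbonyl → amide (not amine).
  CH(CONH2): pendant –CONH2: carbonyl C bonded to C and N → amide.
  CH(OCH3): pendant –OCH3: C–O–C with sp³ C, no adjacent C=O → ether.
  CH(NH2): –NH2 on an sp³ carbon with no adjacent C=O → amine.
  CH(F): halogen on an sp³ carbon → alkyl halide.
  CH2CONHCH2: –C(=O)–N– linkage → amide (the N is not an amine).
  CH2NH2: –NH2 on an sp³ carbon with no adjacent C=O → amine.
Amide appears at: CH(NHCOCH3), CH(NHCOCH3), CH(CONH2), CH2CONHCH2 → 4.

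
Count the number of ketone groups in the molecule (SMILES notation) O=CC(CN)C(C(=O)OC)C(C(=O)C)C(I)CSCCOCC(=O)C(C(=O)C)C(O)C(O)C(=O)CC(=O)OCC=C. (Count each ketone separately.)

Working along the chain:
  OHC: terminal –CHO: carbonyl C bonded to H and C → aldehyde.
  CH(CH2NH2): pendant –CH2NH2: N on sp³ C, no adjacent C=O → amine.
  CH(COOCH3): pendant –COOCH3: carbonyl C bonded to C and –OCH3 → ester.
  CH(COCH3): pendant –COCH3: carbonyl C bonded to two carbons → ketone.
  CH(I): halogen on an sp³ carbon → alkyl halide.
  CH2SCH2: C–S–C linkage → sulfide (thioether).
  CH2OCH2: C–O–C with sp³ carbons on both sides and no adjacent C=O → ether.
  CO: –C(=O)– with carbon on both sides → ketone.
  CH(COCH3): pendant –COCH3: carbonyl C bonded to two carbons → ketone.
  CH(OH): –OH on an sp³ carbon → alcohol (secondary).
  CH(OH): –OH on an sp³ carbon → alcohol (secondary).
  CO: –C(=O)– with carbon on both sides → ketone.
  CH2COOCH2: –C(=O)–O–C with C on the carbonyl side → ester.
  CH=CH2: C=C double bond → alkene.
Ketone appears at: CH(COCH3), CO, CH(COCH3), CO → 4.

4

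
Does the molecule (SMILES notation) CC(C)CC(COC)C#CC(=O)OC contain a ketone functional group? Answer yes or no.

no

Reading the structure from left to right:
  CH(CH2OCH3): pendant –CH2OCH3: C–O–C linkage → ether.
  C≡C: C≡C triple bond → alkyne.
  COOCH3: –C(=O)OCH3: carbonyl C bonded to C and to –OCH3 → ester (not ketone + ether).
In COOCH3, the C=O is bonded to an –O–C group, which defines an ester, not a ketone.
The groups actually present are: alkyne, ester, ether.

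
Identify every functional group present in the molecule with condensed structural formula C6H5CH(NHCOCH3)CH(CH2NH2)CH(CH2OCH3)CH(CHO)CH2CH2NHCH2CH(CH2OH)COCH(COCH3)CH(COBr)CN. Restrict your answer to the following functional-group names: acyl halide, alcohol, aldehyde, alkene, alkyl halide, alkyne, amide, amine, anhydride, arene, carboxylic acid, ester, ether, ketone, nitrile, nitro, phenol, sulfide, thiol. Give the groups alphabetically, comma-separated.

C6H5– phenyl ring → arene.
pendant –NHC(=O)CH3: N bonded to a carbonyl → amide (not amine).
pendant –CH2NH2: N on sp³ C, no adjacent C=O → amine.
pendant –CH2OCH3: C–O–C linkage → ether.
pendant –CHO: carbonyl C bonded to C and H → aldehyde.
C–N–C with sp³ carbons and no adjacent C=O → amine (secondary).
pendant –CH2OH on an sp³ backbone C → alcohol.
–C(=O)– with carbon on both sides → ketone.
pendant –COCH3: carbonyl C bonded to two carbons → ketone.
pendant –C(=O)X: carbonyl C bonded to C and halogen → acyl halide.
–C≡N: carbon triple-bonded to nitrogen → nitrile.

acyl halide, alcohol, aldehyde, amide, amine, arene, ether, ketone, nitrile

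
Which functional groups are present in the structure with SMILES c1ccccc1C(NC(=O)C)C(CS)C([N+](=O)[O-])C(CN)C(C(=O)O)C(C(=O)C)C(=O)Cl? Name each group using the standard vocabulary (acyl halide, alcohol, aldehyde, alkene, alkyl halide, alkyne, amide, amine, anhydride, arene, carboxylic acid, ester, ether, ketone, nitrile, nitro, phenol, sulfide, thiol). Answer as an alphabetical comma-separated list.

acyl halide, amide, amine, arene, carboxylic acid, ketone, nitro, thiol

C6H5– phenyl ring → arene.
pendant –NHC(=O)CH3: N bonded to a carbonyl → amide (not amine).
pendant –CH2SH → thiol.
–NO2 on an sp³ carbon → nitro (the N=O is not a carbonyl).
pendant –CH2NH2: N on sp³ C, no adjacent C=O → amine.
pendant –COOH: carbonyl C bonded to C and –OH → carboxylic acid.
pendant –COCH3: carbonyl C bonded to two carbons → ketone.
–C(=O)Cl: carbonyl C bonded to C and to a halogen → acyl halide (not alkyl halide).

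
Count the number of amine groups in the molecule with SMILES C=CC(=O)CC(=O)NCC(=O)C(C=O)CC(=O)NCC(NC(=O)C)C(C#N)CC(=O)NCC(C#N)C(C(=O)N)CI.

C=C double bond → alkene.
–C(=O)– with carbon on both sides → ketone.
–C(=O)–N– linkage → amide (the N is not an amine).
–C(=O)– with carbon on both sides → ketone.
pendant –CHO: carbonyl C bonded to C and H → aldehyde.
–C(=O)–N– linkage → amide (the N is not an amine).
pendant –NHC(=O)CH3: N bonded to a carbonyl → amide (not amine).
pendant –C≡N: nitrile.
–C(=O)–N– linkage → amide (the N is not an amine).
pendant –C≡N: nitrile.
pendant –CONH2: carbonyl C bonded to C and N → amide.
halogen on an sp³ carbon → alkyl halide.
No segment is a amine: CH2CONHCH2 is amide, not amine; CH2CONHCH2 is amide, not amine; CH(NHCOCH3) is amide, not amine. → 0.

0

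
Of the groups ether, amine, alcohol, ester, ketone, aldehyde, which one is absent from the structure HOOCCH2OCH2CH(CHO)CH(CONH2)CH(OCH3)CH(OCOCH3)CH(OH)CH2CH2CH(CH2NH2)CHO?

ester: present (CH(OCOCH3) — pendant –OC(=O)CH3: an acyloxy group → ester).
alcohol: present (CH(OH) — –OH on an sp³ carbon → alcohol (secondary)).
amine: present (CH(CH2NH2) — pendant –CH2NH2: N on sp³ C, no adjacent C=O → amine).
ether: present (CH2OCH2 — C–O–C with sp³ carbons on both sides and no adjacent C=O → ether).
aldehyde: present (CH(CHO) — pendant –CHO: carbonyl C bonded to C and H → aldehyde).
ketone: absent. In CH(OCOCH3), the C=O is bonded to an –O–C group, which defines an ester, not a ketone. In CH(CONH2), the C=O is bonded to nitrogen, which defines an amide, not a ketone. In HOOC, the C=O bears an –OH, making it a carboxylic acid rather than a ketone. In each of CH(CHO) and CHO, the carbonyl carbon carries an H, so it is an aldehyde, not a ketone.

ketone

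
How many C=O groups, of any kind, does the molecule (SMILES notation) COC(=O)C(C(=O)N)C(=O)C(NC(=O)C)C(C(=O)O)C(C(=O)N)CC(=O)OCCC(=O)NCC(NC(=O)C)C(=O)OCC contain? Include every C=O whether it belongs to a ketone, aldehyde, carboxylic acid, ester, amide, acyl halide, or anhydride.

CH3OOC: ester, 1 C=O (running total 1).
CH(CONH2): amide, 1 C=O (running total 2).
CO: ketone, 1 C=O (running total 3).
CH(NHCOCH3): amide, 1 C=O (running total 4).
CH(COOH): carboxylic acid, 1 C=O (running total 5).
CH(CONH2): amide, 1 C=O (running total 6).
CH2COOCH2: ester, 1 C=O (running total 7).
CH2CONHCH2: amide, 1 C=O (running total 8).
CH(NHCOCH3): amide, 1 C=O (running total 9).
COOCH2CH3: ester, 1 C=O (running total 10).

10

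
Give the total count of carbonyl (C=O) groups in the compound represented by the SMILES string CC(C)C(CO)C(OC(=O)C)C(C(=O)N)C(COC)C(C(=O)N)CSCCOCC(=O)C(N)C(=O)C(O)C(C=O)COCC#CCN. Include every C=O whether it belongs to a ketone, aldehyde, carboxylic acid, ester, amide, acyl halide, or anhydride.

6

CH(OCOCH3): ester, 1 C=O (running total 1).
CH(CONH2): amide, 1 C=O (running total 2).
CH(CONH2): amide, 1 C=O (running total 3).
CO: ketone, 1 C=O (running total 4).
CO: ketone, 1 C=O (running total 5).
CH(CHO): aldehyde, 1 C=O (running total 6).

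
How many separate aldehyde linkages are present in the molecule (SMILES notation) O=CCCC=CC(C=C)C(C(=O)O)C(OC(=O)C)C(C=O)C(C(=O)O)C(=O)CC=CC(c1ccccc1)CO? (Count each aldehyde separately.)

2

terminal –CHO: carbonyl C bonded to H and C → aldehyde.
C=C double bond → alkene.
pendant –CH=CH2: C=C double bond → alkene.
pendant –COOH: carbonyl C bonded to C and –OH → carboxylic acid.
pendant –OC(=O)CH3: an acyloxy group → ester.
pendant –CHO: carbonyl C bonded to C and H → aldehyde.
pendant –COOH: carbonyl C bonded to C and –OH → carboxylic acid.
–C(=O)– with carbon on both sides → ketone.
C=C double bond → alkene.
pendant –C6H5: benzene ring → arene.
–OH on an sp³ carbon → alcohol.
Aldehyde appears at: OHC, CH(CHO) → 2.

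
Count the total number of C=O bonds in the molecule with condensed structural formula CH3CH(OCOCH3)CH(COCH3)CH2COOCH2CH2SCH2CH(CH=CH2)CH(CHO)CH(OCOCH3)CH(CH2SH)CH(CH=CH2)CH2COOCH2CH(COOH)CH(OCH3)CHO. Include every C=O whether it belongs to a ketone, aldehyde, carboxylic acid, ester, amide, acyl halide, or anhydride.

CH(OCOCH3): ester, 1 C=O (running total 1).
CH(COCH3): ketone, 1 C=O (running total 2).
CH2COOCH2: ester, 1 C=O (running total 3).
CH(CHO): aldehyde, 1 C=O (running total 4).
CH(OCOCH3): ester, 1 C=O (running total 5).
CH2COOCH2: ester, 1 C=O (running total 6).
CH(COOH): carboxylic acid, 1 C=O (running total 7).
CHO: aldehyde, 1 C=O (running total 8).

8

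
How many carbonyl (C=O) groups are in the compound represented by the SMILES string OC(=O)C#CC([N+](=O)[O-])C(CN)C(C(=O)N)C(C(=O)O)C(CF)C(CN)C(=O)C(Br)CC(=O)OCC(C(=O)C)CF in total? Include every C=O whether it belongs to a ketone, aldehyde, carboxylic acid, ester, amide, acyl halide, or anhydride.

6

HOOC: carboxylic acid, 1 C=O (running total 1).
CH(CONH2): amide, 1 C=O (running total 2).
CH(COOH): carboxylic acid, 1 C=O (running total 3).
CO: ketone, 1 C=O (running total 4).
CH2COOCH2: ester, 1 C=O (running total 5).
CH(COCH3): ketone, 1 C=O (running total 6).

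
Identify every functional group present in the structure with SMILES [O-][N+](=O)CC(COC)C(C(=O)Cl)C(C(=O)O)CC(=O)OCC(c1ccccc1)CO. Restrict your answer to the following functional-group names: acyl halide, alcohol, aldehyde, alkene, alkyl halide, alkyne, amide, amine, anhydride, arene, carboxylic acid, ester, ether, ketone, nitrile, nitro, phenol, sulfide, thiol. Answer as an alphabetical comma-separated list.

acyl halide, alcohol, arene, carboxylic acid, ester, ether, nitro

Taking each segment in turn:
  O2NCH2: –NO2 on carbon → nitro group.
  CH(CH2OCH3): pendant –CH2OCH3: C–O–C linkage → ether.
  CH(COCl): pendant –C(=O)X: carbonyl C bonded to C and halogen → acyl halide.
  CH(COOH): pendant –COOH: carbonyl C bonded to C and –OH → carboxylic acid.
  CH2COOCH2: –C(=O)–O–C with C on the carbonyl side → ester.
  CH(C6H5): pendant –C6H5: benzene ring → arene.
  CH2OH: –OH on an sp³ carbon → alcohol.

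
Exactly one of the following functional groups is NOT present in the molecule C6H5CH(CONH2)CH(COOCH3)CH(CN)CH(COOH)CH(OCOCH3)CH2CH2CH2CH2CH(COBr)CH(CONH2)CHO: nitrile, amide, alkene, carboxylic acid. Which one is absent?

alkene

carboxylic acid: present (CH(COOH) — pendant –COOH: carbonyl C bonded to C and –OH → carboxylic acid).
amide: present (CH(CONH2) — pendant –CONH2: carbonyl C bonded to C and N → amide).
nitrile: present (CH(CN) — pendant –C≡N: nitrile).
alkene: absent. In C6H5, the C=C units are part of an aromatic ring, which is an arene, not an isolated alkene.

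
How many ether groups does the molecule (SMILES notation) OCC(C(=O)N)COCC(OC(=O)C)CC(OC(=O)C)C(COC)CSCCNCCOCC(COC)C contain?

HO– on an sp³ carbon → alcohol.
pendant –CONH2: carbonyl C bonded to C and N → amide.
C–O–C with sp³ carbons on both sides and no adjacent C=O → ether.
pendant –OC(=O)CH3: an acyloxy group → ester.
pendant –OC(=O)CH3: an acyloxy group → ester.
pendant –CH2OCH3: C–O–C linkage → ether.
C–S–C linkage → sulfide (thioether).
C–N–C with sp³ carbons and no adjacent C=O → amine (secondary).
C–O–C with sp³ carbons on both sides and no adjacent C=O → ether.
pendant –CH2OCH3: C–O–C linkage → ether.
Ether appears at: CH2OCH2, CH(CH2OCH3), CH2OCH2, CH(CH2OCH3) → 4.

4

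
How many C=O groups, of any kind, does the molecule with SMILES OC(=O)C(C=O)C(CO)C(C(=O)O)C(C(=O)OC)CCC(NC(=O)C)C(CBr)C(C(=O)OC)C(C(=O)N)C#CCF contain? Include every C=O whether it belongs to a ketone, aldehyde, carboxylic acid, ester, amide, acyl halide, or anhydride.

7

HOOC: carboxylic acid, 1 C=O (running total 1).
CH(CHO): aldehyde, 1 C=O (running total 2).
CH(COOH): carboxylic acid, 1 C=O (running total 3).
CH(COOCH3): ester, 1 C=O (running total 4).
CH(NHCOCH3): amide, 1 C=O (running total 5).
CH(COOCH3): ester, 1 C=O (running total 6).
CH(CONH2): amide, 1 C=O (running total 7).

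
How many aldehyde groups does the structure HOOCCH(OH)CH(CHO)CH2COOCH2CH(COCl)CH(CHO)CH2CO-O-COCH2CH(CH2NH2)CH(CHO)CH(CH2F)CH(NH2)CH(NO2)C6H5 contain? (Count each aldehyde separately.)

Reading the structure from left to right:
  HOOC: –COOH: carbonyl C bonded to –OH and C → carboxylic acid (the –OH is not a separate alcohol).
  CH(OH): –OH on an sp³ carbon → alcohol (secondary).
  CH(CHO): pendant –CHO: carbonyl C bonded to C and H → aldehyde.
  CH2COOCH2: –C(=O)–O–C with C on the carbonyl side → ester.
  CH(COCl): pendant –C(=O)X: carbonyl C bonded to C and halogen → acyl halide.
  CH(CHO): pendant –CHO: carbonyl C bonded to C and H → aldehyde.
  CH2CO-O-COCH2: two acyl groups sharing one oxygen, –C(=O)–O–C(=O)– → anhydride.
  CH(CH2NH2): pendant –CH2NH2: N on sp³ C, no adjacent C=O → amine.
  CH(CHO): pendant –CHO: carbonyl C bonded to C and H → aldehyde.
  CH(CH2F): pendant –CH2X: halogen on sp³ carbon → alkyl halide.
  CH(NH2): –NH2 on an sp³ carbon with no adjacent C=O → amine.
  CH(NO2): –NO2 on an sp³ carbon → nitro (the N=O is not a carbonyl).
  C6H5: –C6H5 phenyl ring → arene.
Aldehyde appears at: CH(CHO), CH(CHO), CH(CHO) → 3.

3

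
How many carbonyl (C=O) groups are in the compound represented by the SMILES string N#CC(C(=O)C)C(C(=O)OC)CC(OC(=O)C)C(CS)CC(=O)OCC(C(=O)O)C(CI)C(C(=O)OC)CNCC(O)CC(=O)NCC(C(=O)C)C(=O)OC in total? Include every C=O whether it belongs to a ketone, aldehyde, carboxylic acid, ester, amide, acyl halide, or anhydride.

CH(COCH3): ketone, 1 C=O (running total 1).
CH(COOCH3): ester, 1 C=O (running total 2).
CH(OCOCH3): ester, 1 C=O (running total 3).
CH2COOCH2: ester, 1 C=O (running total 4).
CH(COOH): carboxylic acid, 1 C=O (running total 5).
CH(COOCH3): ester, 1 C=O (running total 6).
CH2CONHCH2: amide, 1 C=O (running total 7).
CH(COCH3): ketone, 1 C=O (running total 8).
COOCH3: ester, 1 C=O (running total 9).

9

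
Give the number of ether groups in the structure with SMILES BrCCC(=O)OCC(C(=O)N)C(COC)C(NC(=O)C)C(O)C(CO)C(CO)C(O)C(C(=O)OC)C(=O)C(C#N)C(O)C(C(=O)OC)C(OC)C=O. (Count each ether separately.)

halogen on an sp³ carbon → alkyl halide.
–C(=O)–O–C with C on the carbonyl side → ester.
pendant –CONH2: carbonyl C bonded to C and N → amide.
pendant –CH2OCH3: C–O–C linkage → ether.
pendant –NHC(=O)CH3: N bonded to a carbonyl → amide (not amine).
–OH on an sp³ carbon → alcohol (secondary).
pendant –CH2OH on an sp³ backbone C → alcohol.
pendant –CH2OH on an sp³ backbone C → alcohol.
–OH on an sp³ carbon → alcohol (secondary).
pendant –COOCH3: carbonyl C bonded to C and –OCH3 → ester.
–C(=O)– with carbon on both sides → ketone.
pendant –C≡N: nitrile.
–OH on an sp³ carbon → alcohol (secondary).
pendant –COOCH3: carbonyl C bonded to C and –OCH3 → ester.
pendant –OCH3: C–O–C with sp³ C, no adjacent C=O → ether.
terminal –CHO: carbonyl C bonded to H and C → aldehyde.
Ether appears at: CH(CH2OCH3), CH(OCH3) → 2.

2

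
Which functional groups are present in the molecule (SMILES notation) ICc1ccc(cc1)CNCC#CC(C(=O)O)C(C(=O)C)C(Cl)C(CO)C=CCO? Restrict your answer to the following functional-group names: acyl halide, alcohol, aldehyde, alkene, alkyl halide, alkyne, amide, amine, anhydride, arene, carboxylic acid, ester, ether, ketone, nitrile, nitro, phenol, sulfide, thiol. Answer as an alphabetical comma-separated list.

halogen on an sp³ carbon → alkyl halide.
para-disubstituted benzene ring → arene.
C–N–C with sp³ carbons and no adjacent C=O → amine (secondary).
C≡C triple bond → alkyne.
pendant –COOH: carbonyl C bonded to C and –OH → carboxylic acid.
pendant –COCH3: carbonyl C bonded to two carbons → ketone.
halogen on an sp³ carbon → alkyl halide.
pendant –CH2OH on an sp³ backbone C → alcohol.
C=C double bond → alkene.
–OH on an sp³ carbon → alcohol.

alcohol, alkene, alkyl halide, alkyne, amine, arene, carboxylic acid, ketone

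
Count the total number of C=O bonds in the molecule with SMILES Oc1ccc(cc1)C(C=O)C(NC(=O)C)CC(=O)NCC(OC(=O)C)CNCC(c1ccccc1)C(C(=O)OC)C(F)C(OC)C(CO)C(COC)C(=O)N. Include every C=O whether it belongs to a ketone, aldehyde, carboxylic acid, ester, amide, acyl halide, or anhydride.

CH(CHO): aldehyde, 1 C=O (running total 1).
CH(NHCOCH3): amide, 1 C=O (running total 2).
CH2CONHCH2: amide, 1 C=O (running total 3).
CH(OCOCH3): ester, 1 C=O (running total 4).
CH(COOCH3): ester, 1 C=O (running total 5).
CONH2: amide, 1 C=O (running total 6).

6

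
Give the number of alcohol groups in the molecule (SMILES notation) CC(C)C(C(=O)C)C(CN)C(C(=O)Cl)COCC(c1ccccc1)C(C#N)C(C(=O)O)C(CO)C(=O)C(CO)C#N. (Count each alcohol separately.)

Reading the structure from left to right:
  CH(COCH3): pendant –COCH3: carbonyl C bonded to two carbons → ketone.
  CH(CH2NH2): pendant –CH2NH2: N on sp³ C, no adjacent C=O → amine.
  CH(COCl): pendant –C(=O)X: carbonyl C bonded to C and halogen → acyl halide.
  CH2OCH2: C–O–C with sp³ carbons on both sides and no adjacent C=O → ether.
  CH(C6H5): pendant –C6H5: benzene ring → arene.
  CH(CN): pendant –C≡N: nitrile.
  CH(COOH): pendant –COOH: carbonyl C bonded to C and –OH → carboxylic acid.
  CH(CH2OH): pendant –CH2OH on an sp³ backbone C → alcohol.
  CO: –C(=O)– with carbon on both sides → ketone.
  CH(CH2OH): pendant –CH2OH on an sp³ backbone C → alcohol.
  CN: –C≡N: carbon triple-bonded to nitrogen → nitrile.
Alcohol appears at: CH(CH2OH), CH(CH2OH) → 2.

2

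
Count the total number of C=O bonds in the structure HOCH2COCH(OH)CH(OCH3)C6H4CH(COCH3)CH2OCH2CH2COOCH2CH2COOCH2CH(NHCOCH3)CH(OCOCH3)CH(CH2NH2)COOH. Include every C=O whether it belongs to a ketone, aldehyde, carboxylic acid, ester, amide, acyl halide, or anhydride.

7

CO: ketone, 1 C=O (running total 1).
CH(COCH3): ketone, 1 C=O (running total 2).
CH2COOCH2: ester, 1 C=O (running total 3).
CH2COOCH2: ester, 1 C=O (running total 4).
CH(NHCOCH3): amide, 1 C=O (running total 5).
CH(OCOCH3): ester, 1 C=O (running total 6).
COOH: carboxylic acid, 1 C=O (running total 7).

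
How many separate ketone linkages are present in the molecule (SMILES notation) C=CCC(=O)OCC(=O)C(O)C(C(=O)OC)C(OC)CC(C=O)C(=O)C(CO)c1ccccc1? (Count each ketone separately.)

2

C=C double bond → alkene.
–C(=O)–O–C with C on the carbonyl side → ester.
–C(=O)– with carbon on both sides → ketone.
–OH on an sp³ carbon → alcohol (secondary).
pendant –COOCH3: carbonyl C bonded to C and –OCH3 → ester.
pendant –OCH3: C–O–C with sp³ C, no adjacent C=O → ether.
pendant –CHO: carbonyl C bonded to C and H → aldehyde.
–C(=O)– with carbon on both sides → ketone.
pendant –CH2OH on an sp³ backbone C → alcohol.
–C6H5 phenyl ring → arene.
Ketone appears at: CO, CO → 2.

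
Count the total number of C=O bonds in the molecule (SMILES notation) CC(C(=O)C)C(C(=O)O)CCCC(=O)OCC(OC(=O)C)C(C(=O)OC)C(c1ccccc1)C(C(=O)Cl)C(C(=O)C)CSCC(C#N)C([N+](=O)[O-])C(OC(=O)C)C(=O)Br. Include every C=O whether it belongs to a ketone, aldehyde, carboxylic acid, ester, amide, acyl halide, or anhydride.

CH(COCH3): ketone, 1 C=O (running total 1).
CH(COOH): carboxylic acid, 1 C=O (running total 2).
CH2COOCH2: ester, 1 C=O (running total 3).
CH(OCOCH3): ester, 1 C=O (running total 4).
CH(COOCH3): ester, 1 C=O (running total 5).
CH(COCl): acyl halide, 1 C=O (running total 6).
CH(COCH3): ketone, 1 C=O (running total 7).
CH(OCOCH3): ester, 1 C=O (running total 8).
COBr: acyl halide, 1 C=O (running total 9).

9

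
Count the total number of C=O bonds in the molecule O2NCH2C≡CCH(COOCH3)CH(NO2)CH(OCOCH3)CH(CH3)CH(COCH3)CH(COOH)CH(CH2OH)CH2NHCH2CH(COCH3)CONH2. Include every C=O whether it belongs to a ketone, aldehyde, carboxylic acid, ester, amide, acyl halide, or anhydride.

CH(COOCH3): ester, 1 C=O (running total 1).
CH(OCOCH3): ester, 1 C=O (running total 2).
CH(COCH3): ketone, 1 C=O (running total 3).
CH(COOH): carboxylic acid, 1 C=O (running total 4).
CH(COCH3): ketone, 1 C=O (running total 5).
CONH2: amide, 1 C=O (running total 6).

6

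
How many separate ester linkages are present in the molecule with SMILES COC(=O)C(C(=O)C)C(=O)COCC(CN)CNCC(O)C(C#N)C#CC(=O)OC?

2

CH3O–C(=O)–: carbonyl C bonded to C and to –OCH3 → ester (not ketone + ether).
pendant –COCH3: carbonyl C bonded to two carbons → ketone.
–C(=O)– with carbon on both sides → ketone.
C–O–C with sp³ carbons on both sides and no adjacent C=O → ether.
pendant –CH2NH2: N on sp³ C, no adjacent C=O → amine.
C–N–C with sp³ carbons and no adjacent C=O → amine (secondary).
–OH on an sp³ carbon → alcohol (secondary).
pendant –C≡N: nitrile.
C≡C triple bond → alkyne.
–C(=O)OCH3: carbonyl C bonded to C and to –OCH3 → ester (not ketone + ether).
Ester appears at: CH3OOC, COOCH3 → 2.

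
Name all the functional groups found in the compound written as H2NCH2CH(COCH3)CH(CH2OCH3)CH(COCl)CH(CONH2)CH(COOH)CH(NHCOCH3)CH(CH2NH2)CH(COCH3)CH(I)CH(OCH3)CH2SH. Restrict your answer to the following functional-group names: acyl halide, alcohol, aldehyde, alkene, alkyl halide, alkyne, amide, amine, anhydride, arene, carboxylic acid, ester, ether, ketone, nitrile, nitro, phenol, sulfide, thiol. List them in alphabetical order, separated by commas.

Reading the structure from left to right:
  H2NCH2: –NH2 on an sp³ carbon with no adjacent C=O → amine.
  CH(COCH3): pendant –COCH3: carbonyl C bonded to two carbons → ketone.
  CH(CH2OCH3): pendant –CH2OCH3: C–O–C linkage → ether.
  CH(COCl): pendant –C(=O)X: carbonyl C bonded to C and halogen → acyl halide.
  CH(CONH2): pendant –CONH2: carbonyl C bonded to C and N → amide.
  CH(COOH): pendant –COOH: carbonyl C bonded to C and –OH → carboxylic acid.
  CH(NHCOCH3): pendant –NHC(=O)CH3: N bonded to a carbonyl → amide (not amine).
  CH(CH2NH2): pendant –CH2NH2: N on sp³ C, no adjacent C=O → amine.
  CH(COCH3): pendant –COCH3: carbonyl C bonded to two carbons → ketone.
  CH(I): halogen on an sp³ carbon → alkyl halide.
  CH(OCH3): pendant –OCH3: C–O–C with sp³ C, no adjacent C=O → ether.
  CH2SH: –SH on an sp³ carbon → thiol.

acyl halide, alkyl halide, amide, amine, carboxylic acid, ether, ketone, thiol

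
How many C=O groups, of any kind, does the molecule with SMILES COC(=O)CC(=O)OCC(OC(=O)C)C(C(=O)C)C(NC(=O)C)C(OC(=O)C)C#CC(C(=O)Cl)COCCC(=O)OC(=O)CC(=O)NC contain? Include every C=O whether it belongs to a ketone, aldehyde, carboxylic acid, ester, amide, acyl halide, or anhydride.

CH3OOC: ester, 1 C=O (running total 1).
CH2COOCH2: ester, 1 C=O (running total 2).
CH(OCOCH3): ester, 1 C=O (running total 3).
CH(COCH3): ketone, 1 C=O (running total 4).
CH(NHCOCH3): amide, 1 C=O (running total 5).
CH(OCOCH3): ester, 1 C=O (running total 6).
CH(COCl): acyl halide, 1 C=O (running total 7).
CH2CO-O-COCH2: anhydride, 2 C=O (running total 9).
CONHCH3: amide, 1 C=O (running total 10).

10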